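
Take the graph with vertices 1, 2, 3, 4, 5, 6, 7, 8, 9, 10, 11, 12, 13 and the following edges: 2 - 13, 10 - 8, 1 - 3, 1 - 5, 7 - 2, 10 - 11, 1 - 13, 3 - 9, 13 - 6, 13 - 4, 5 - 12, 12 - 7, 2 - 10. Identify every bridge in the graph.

The edges on the cycle 1-5-12-7-2-13-1 are not bridges since each lies on that cycle.
But removing 11 - 10 disconnects 11 from 10; removing 2 - 10 disconnects 2 from 10; removing 3 - 9 disconnects 3 from 9; removing 8 - 10 disconnects 8 from 10 — these are bridges.
In total 7 edges are bridges.

1-3, 10-11, 10-2, 10-8, 13-4, 13-6, 3-9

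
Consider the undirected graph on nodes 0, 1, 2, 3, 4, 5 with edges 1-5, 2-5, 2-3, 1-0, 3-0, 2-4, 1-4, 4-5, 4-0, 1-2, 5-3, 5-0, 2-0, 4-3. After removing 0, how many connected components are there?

1

With 0 gone, the remaining components are: {1, 2, 3, 4, 5}.
That is 1 component.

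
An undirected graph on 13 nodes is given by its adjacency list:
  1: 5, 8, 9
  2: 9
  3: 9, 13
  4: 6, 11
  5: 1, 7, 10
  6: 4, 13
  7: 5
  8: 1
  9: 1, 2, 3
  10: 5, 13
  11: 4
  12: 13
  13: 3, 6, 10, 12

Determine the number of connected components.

1

Starting from 1 we can reach 1, 2, 3, 4, 5, 6, 7, 8, 9, 10, 11, 12, 13. That is one component of size 13.
Total: 1 component.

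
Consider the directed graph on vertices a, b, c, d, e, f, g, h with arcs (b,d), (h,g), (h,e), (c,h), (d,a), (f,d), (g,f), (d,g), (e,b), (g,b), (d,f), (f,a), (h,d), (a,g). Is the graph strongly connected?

No

There is no directed path from h to c, so the graph is not strongly connected.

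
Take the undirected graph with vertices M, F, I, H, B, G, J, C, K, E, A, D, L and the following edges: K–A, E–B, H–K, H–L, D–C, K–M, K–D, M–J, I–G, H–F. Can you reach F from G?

The component containing G is {G, I}, and F is not in it.

No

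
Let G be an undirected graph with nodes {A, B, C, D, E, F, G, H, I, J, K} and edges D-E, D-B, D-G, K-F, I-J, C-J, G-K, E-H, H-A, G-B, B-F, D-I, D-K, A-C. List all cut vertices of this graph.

Removing D increases the component count from 1 to 2, so D is a cut vertex.
By contrast removing H leaves 1 component; it is not a cut vertex. No other vertex is a cut vertex either.

D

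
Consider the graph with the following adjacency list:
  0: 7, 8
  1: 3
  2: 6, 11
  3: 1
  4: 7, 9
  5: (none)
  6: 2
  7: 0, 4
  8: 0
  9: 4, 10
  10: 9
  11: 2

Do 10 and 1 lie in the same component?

No

The component containing 10 is {0, 4, 7, 8, 9, 10}, and 1 is not in it.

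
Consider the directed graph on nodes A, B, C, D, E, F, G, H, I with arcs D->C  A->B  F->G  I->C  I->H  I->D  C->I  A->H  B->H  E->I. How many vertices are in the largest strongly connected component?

{C, D, I} are all mutually reachable — one SCC of size 3.
{B} is an SCC by itself.
{G} is an SCC by itself.
{F} is an SCC by itself.
{A} is an SCC by itself.
(and 2 more singleton SCCs)
The largest has 3 vertices.

3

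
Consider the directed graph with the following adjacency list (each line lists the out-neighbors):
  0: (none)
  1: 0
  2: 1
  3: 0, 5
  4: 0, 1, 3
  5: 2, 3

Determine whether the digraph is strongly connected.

No

There is no directed path from 0 to 5, so the graph is not strongly connected.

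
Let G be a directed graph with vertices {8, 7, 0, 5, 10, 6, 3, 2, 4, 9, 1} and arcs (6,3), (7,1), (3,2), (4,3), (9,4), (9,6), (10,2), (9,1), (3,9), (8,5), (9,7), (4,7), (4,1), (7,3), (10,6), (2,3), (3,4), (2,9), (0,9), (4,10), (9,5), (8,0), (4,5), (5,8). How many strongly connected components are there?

2

{0, 2, 3, 4, 5, 6, 7, 8, 9, 10} are all mutually reachable — one SCC of size 10.
{1} is an SCC by itself.
That gives 2 strongly connected components.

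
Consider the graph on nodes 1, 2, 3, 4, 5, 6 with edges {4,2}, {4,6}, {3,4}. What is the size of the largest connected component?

4

1 is isolated — a component by itself.
5 is isolated — a component by itself.
Starting from 2 we can reach 2, 3, 4, 6. That is one component of size 4.
The largest has 4 vertices.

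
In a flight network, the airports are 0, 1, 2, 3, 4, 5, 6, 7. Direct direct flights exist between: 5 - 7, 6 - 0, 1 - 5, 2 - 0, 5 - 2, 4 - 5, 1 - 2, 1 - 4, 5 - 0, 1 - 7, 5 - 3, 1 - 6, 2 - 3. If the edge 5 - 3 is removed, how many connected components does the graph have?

5 and 3 are still connected via 5-2-3, so the component count stays at 1.

1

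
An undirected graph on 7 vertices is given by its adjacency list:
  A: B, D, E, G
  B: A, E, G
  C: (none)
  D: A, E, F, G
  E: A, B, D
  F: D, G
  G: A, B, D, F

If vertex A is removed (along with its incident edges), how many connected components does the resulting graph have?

2

With A gone, the remaining components are: {C}; {B, D, E, F, G}.
That is 2 components.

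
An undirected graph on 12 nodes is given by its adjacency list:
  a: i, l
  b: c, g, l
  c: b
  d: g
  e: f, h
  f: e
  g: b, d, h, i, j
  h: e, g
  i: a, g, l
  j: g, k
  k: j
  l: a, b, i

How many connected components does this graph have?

Starting from a we can reach a, b, c, d, e, f, g, h, i, j, k, l. That is one component of size 12.
Total: 1 component.

1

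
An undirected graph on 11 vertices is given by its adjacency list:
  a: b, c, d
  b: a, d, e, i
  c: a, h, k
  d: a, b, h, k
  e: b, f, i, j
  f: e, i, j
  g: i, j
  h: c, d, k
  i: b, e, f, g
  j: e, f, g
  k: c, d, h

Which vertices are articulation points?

b

Removing b increases the component count from 1 to 2, so b is a cut vertex.
By contrast removing h leaves 1 component; it is not a cut vertex. No other vertex is a cut vertex either.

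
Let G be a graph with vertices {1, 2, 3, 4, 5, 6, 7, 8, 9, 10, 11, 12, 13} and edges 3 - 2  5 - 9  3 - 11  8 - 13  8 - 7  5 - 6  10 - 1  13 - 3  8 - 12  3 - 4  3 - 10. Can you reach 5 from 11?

The component containing 11 is {1, 2, 3, 4, 7, 8, 10, 11, 12, 13}, and 5 is not in it.

No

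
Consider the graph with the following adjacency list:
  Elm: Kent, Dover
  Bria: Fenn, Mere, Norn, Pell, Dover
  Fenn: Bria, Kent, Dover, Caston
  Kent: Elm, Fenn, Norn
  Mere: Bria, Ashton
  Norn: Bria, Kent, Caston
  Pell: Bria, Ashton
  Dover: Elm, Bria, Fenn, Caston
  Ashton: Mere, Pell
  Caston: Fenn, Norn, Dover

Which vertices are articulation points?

Bria

Removing Bria increases the component count from 1 to 2, so Bria is a cut vertex.
By contrast removing Ashton leaves 1 component; it is not a cut vertex. No other vertex is a cut vertex either.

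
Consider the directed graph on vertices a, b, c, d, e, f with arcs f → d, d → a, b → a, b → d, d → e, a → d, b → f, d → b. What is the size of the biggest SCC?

4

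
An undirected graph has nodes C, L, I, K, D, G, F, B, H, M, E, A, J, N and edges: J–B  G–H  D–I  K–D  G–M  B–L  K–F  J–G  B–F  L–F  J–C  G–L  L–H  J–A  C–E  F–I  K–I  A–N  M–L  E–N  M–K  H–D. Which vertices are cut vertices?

J

Removing J increases the component count from 1 to 2, so J is a cut vertex.
By contrast removing D leaves 1 component; it is not a cut vertex. No other vertex is a cut vertex either.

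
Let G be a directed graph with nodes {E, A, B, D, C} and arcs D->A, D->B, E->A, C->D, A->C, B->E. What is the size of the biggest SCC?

{A, B, C, D, E} are all mutually reachable — one SCC of size 5.
The largest has 5 vertices.

5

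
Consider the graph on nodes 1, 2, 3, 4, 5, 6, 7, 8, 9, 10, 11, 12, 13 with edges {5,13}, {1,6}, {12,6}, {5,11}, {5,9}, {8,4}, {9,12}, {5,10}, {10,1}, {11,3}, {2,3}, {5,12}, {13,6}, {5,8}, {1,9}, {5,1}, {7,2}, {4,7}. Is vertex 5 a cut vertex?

Yes

Deleting 5 raises the number of components from 1 to 2, so 5 is a cut vertex.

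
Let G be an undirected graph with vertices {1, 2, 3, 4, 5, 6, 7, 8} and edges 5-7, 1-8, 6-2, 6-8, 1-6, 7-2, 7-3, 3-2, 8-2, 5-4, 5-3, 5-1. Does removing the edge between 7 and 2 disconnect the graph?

No

After removing 7-2, the path 7-3-2 still connects them, so the edge is not a bridge.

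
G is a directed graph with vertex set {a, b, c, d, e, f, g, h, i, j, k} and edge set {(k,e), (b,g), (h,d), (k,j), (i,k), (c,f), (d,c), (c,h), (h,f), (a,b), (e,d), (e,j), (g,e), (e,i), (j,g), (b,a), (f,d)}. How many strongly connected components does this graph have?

{e, g, i, j, k} are all mutually reachable — one SCC of size 5.
{c, d, f, h} are all mutually reachable — one SCC of size 4.
{a, b} are all mutually reachable — one SCC of size 2.
That gives 3 strongly connected components.

3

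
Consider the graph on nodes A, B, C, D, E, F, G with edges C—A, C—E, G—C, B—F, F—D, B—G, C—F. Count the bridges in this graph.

3

The edges on the cycle B-G-C-F-B are not bridges since each lies on that cycle.
But removing F—D disconnects F from D; removing C—A disconnects C from A; removing C—E disconnects C from E — these are bridges.
That makes 3 bridges.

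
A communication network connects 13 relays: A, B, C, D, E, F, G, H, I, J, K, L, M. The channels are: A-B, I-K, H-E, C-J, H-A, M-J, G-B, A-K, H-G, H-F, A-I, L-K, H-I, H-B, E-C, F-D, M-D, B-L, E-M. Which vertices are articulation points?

H

Removing H increases the component count from 1 to 2, so H is a cut vertex.
By contrast removing M leaves 1 component; it is not a cut vertex. No other vertex is a cut vertex either.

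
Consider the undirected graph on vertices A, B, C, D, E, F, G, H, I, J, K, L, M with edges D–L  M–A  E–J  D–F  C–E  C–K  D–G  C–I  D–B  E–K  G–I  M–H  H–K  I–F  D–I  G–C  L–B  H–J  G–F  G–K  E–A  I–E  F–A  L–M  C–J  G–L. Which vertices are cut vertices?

Removing C, for instance, still leaves 1 component. No single vertex removal increases the component count — the graph has no articulation points.

none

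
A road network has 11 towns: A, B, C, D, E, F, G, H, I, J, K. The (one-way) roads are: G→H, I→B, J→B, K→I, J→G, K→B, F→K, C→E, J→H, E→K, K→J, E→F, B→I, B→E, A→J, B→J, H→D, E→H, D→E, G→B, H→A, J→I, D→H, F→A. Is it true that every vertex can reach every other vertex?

No

There is no directed path from A to C, so the graph is not strongly connected.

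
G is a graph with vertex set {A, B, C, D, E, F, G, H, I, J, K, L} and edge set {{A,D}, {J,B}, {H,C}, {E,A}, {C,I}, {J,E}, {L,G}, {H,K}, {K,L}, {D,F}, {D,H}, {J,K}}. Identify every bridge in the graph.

B-J, C-H, C-I, D-F, G-L, K-L

The edges on the cycle J-E-A-D-H-K-J are not bridges since each lies on that cycle.
But removing H–C disconnects H from C; removing F–D disconnects F from D; removing C–I disconnects C from I; removing L–K disconnects L from K — these are bridges.
In total 6 edges are bridges.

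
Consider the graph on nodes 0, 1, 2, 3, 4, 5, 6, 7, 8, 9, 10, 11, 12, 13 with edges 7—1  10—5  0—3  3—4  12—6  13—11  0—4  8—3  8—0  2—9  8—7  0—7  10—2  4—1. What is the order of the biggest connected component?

Starting from 11 we can reach 11, 13. That is one component of size 2.
Starting from 6 we can reach 6, 12. That is one component of size 2.
Starting from 2 we can reach 2, 5, 9, 10. That is one component of size 4.
Starting from 0 we can reach 0, 1, 3, 4, 7, 8. That is one component of size 6.
The largest has 6 vertices.

6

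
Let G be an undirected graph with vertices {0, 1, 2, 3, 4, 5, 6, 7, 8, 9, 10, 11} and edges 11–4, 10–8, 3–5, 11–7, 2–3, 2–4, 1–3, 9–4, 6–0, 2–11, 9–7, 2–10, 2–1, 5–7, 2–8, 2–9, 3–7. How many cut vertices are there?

1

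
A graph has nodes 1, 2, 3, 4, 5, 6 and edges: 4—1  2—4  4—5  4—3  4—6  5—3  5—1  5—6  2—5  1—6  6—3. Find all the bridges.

The edges on the cycle 5-1-6-3-5 are not bridges since each lies on that cycle.
Every edge lies on some cycle, so there are no bridges.

none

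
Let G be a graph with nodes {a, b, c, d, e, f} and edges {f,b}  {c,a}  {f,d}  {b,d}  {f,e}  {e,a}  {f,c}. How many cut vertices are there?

Removing f increases the component count from 1 to 2, so f is a cut vertex.
By contrast removing a leaves 1 component; it is not a cut vertex. No other vertex is a cut vertex either.

1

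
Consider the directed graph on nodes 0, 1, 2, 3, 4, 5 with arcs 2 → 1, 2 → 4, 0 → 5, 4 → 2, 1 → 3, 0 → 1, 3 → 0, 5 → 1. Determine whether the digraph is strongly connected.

There is no directed path from 5 to 2, so the graph is not strongly connected.

No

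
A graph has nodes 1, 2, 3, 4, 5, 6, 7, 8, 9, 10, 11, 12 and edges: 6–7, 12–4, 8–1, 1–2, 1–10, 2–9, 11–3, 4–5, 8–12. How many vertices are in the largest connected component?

Starting from 3 we can reach 3, 11. That is one component of size 2.
Starting from 6 we can reach 6, 7. That is one component of size 2.
Starting from 1 we can reach 1, 2, 4, 5, 8, 9, 10, 12. That is one component of size 8.
The largest has 8 vertices.

8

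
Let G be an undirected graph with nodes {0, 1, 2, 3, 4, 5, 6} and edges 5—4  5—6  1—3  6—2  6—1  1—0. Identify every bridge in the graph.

removing 2—6 disconnects 2 from 6; removing 5—6 disconnects 5 from 6; removing 1—3 disconnects 1 from 3; removing 5—4 disconnects 5 from 4 — these are bridges.
In total 6 edges are bridges.

0-1, 1-3, 1-6, 2-6, 4-5, 5-6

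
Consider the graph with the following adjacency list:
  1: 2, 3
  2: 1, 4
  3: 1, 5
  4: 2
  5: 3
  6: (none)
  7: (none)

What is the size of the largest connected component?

5

6 is isolated — a component by itself.
7 is isolated — a component by itself.
Starting from 1 we can reach 1, 2, 3, 4, 5. That is one component of size 5.
The largest has 5 vertices.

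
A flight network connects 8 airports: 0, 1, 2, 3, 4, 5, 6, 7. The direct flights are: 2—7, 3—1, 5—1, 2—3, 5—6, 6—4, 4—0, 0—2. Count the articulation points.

Removing 2 increases the component count from 1 to 2, so 2 is a cut vertex.
By contrast removing 3 leaves 1 component; it is not a cut vertex. No other vertex is a cut vertex either.

1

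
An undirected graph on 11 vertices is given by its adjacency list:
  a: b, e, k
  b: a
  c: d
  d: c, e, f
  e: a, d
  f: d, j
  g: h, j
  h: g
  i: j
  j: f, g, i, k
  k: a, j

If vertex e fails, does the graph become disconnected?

Deleting e leaves 1 component (was 1) (its neighbors a, d remain connected to each other), so e is not a cut vertex.

No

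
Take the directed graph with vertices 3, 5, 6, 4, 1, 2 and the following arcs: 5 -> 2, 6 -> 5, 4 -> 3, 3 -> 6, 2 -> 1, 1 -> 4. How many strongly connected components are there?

1

{1, 2, 3, 4, 5, 6} are all mutually reachable — one SCC of size 6.
That gives 1 strongly connected component.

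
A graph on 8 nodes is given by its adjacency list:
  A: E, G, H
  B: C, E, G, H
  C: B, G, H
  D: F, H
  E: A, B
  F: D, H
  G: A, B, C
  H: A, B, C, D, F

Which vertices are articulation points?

Removing H increases the component count from 1 to 2, so H is a cut vertex.
By contrast removing B leaves 1 component; it is not a cut vertex. No other vertex is a cut vertex either.

H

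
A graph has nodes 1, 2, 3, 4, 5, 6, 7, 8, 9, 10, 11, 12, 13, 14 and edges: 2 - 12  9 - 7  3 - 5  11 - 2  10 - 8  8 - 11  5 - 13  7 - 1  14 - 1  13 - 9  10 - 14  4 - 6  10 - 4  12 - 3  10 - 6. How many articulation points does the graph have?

Removing 10 increases the component count from 1 to 2, so 10 is a cut vertex.
By contrast removing 14 leaves 1 component; it is not a cut vertex. No other vertex is a cut vertex either.

1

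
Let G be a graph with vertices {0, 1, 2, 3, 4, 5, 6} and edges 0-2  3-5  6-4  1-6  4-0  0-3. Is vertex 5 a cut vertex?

Deleting 5 leaves 1 component (was 1), so 5 is not a cut vertex.

No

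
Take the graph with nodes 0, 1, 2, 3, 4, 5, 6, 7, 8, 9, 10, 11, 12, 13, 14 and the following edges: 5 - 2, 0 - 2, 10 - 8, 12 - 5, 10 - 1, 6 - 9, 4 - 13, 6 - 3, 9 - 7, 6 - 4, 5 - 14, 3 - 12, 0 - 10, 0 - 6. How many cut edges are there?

The edges on the cycle 0-6-3-12-5-2-0 are not bridges since each lies on that cycle.
But removing 10 - 8 disconnects 10 from 8; removing 5 - 14 disconnects 5 from 14; removing 9 - 7 disconnects 9 from 7; removing 4 - 6 disconnects 4 from 6 — these are bridges.
In total 8 edges are bridges.

8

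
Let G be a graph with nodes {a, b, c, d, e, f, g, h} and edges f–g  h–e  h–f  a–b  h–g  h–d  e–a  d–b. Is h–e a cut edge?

After removing h–e, the path h-d-b-a-e still connects them, so the edge is not a bridge.

No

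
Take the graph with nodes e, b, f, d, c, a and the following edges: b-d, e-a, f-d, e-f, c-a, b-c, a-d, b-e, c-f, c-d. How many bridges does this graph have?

The edges on the cycle b-c-f-d-b are not bridges since each lies on that cycle.
Every edge lies on some cycle, so there are no bridges.

0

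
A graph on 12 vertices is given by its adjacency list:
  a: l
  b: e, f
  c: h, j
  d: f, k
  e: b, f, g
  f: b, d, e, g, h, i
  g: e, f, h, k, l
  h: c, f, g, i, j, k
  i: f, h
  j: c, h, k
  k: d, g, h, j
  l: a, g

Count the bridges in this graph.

The edges on the cycle h-g-e-b-f-h are not bridges since each lies on that cycle.
But removing l-g disconnects l from g; removing l-a disconnects l from a — these are bridges.
That makes 2 bridges.

2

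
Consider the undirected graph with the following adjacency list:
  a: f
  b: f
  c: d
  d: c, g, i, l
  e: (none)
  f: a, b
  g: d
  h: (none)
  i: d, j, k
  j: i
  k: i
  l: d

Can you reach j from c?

Yes

From c we can reach c, d, g, i, j, k, l, which includes j.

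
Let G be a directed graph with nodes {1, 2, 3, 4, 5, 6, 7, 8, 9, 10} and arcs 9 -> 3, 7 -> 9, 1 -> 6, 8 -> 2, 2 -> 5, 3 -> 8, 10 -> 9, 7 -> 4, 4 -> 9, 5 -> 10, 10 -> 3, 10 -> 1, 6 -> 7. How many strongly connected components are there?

{1, 2, 3, 4, 5, 6, 7, 8, 9, 10} are all mutually reachable — one SCC of size 10.
That gives 1 strongly connected component.

1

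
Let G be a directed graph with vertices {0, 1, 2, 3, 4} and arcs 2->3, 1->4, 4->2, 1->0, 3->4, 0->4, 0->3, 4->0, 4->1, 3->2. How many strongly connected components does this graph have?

{0, 1, 2, 3, 4} are all mutually reachable — one SCC of size 5.
That gives 1 strongly connected component.

1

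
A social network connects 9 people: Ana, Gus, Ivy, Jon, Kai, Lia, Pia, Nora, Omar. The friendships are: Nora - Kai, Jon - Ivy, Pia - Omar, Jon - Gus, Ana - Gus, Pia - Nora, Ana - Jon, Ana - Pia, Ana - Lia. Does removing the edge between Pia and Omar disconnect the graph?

Removing Pia - Omar leaves no path between Pia and Omar: the component count goes from 1 to 2. So it is a bridge.

Yes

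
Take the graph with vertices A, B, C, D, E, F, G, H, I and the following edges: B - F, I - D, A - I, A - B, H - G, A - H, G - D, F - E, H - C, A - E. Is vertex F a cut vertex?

Deleting F leaves 1 component (was 1) (its neighbors B, E remain connected to each other), so F is not a cut vertex.

No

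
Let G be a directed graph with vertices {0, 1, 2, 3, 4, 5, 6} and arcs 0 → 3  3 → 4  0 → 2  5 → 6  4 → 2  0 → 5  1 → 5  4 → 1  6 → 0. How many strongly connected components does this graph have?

2

{0, 1, 3, 4, 5, 6} are all mutually reachable — one SCC of size 6.
{2} is an SCC by itself.
That gives 2 strongly connected components.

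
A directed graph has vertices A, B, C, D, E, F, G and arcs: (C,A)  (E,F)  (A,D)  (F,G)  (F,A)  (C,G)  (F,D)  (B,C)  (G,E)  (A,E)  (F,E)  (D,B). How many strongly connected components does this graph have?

{A, B, C, D, E, F, G} are all mutually reachable — one SCC of size 7.
That gives 1 strongly connected component.

1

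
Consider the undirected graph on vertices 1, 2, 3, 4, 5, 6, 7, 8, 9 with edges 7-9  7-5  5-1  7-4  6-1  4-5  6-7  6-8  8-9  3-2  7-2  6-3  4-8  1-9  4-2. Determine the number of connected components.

1

Starting from 1 we can reach 1, 2, 3, 4, 5, 6, 7, 8, 9. That is one component of size 9.
Total: 1 component.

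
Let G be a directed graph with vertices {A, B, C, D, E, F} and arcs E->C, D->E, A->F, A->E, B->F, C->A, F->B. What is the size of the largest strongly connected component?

{A, C, E} are all mutually reachable — one SCC of size 3.
{B, F} are all mutually reachable — one SCC of size 2.
{D} is an SCC by itself.
The largest has 3 vertices.

3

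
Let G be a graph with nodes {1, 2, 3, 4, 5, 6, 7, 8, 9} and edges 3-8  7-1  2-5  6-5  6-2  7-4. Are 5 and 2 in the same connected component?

From 5 we can reach 2, 5, 6, which includes 2.

Yes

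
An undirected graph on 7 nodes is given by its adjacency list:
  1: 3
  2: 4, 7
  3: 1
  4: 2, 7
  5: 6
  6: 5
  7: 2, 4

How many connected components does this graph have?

Starting from 1 we can reach 1, 3. That is one component of size 2.
Starting from 5 we can reach 5, 6. That is one component of size 2.
Starting from 2 we can reach 2, 4, 7. That is one component of size 3.
Total: 3 components.

3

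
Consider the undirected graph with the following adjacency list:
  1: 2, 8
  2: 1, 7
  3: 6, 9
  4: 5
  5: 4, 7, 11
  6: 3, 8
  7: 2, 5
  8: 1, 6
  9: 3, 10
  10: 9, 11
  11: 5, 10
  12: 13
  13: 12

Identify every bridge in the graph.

12-13, 4-5

The edges on the cycle 3-6-8-1-2-7-5-11-10-9-3 are not bridges since each lies on that cycle.
But removing 4-5 disconnects 4 from 5; removing 12-13 disconnects 12 from 13 — these are bridges.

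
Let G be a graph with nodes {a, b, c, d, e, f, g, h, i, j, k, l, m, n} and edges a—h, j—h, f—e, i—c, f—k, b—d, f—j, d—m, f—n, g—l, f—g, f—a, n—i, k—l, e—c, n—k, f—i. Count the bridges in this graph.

2

The edges on the cycle f-e-c-i-f are not bridges since each lies on that cycle.
But removing d—m disconnects d from m; removing b—d disconnects b from d — these are bridges.
That makes 2 bridges.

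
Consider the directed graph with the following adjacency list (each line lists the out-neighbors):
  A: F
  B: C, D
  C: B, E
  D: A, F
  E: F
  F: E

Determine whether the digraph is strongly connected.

There is no directed path from F to C, so the graph is not strongly connected.

No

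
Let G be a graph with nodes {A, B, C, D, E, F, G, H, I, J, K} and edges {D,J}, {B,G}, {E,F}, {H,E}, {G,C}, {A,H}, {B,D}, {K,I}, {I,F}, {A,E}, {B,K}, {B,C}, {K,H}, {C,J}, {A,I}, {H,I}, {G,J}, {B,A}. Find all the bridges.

none

The edges on the cycle K-H-E-F-I-K are not bridges since each lies on that cycle.
Every edge lies on some cycle, so there are no bridges.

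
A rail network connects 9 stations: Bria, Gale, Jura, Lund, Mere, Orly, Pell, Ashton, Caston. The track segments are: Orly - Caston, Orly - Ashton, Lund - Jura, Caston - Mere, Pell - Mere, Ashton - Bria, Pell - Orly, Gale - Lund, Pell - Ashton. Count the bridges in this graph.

The edges on the cycle Pell-Orly-Ashton-Pell are not bridges since each lies on that cycle.
But removing Gale - Lund disconnects Gale from Lund; removing Bria - Ashton disconnects Bria from Ashton; removing Jura - Lund disconnects Jura from Lund — these are bridges.
That makes 3 bridges.

3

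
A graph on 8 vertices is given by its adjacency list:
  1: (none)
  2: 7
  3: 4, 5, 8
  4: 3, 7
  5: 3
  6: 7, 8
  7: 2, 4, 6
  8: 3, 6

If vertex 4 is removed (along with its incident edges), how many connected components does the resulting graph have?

With 4 gone, the remaining components are: {1}; {2, 3, 5, 6, 7, 8}.
That is 2 components.

2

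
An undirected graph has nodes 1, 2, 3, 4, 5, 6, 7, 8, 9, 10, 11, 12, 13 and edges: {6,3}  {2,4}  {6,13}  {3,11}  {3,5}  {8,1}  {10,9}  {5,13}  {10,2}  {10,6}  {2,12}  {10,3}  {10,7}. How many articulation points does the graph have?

3

Removing 2 increases the component count from 2 to 4, so 2 is a cut vertex.
Removing 3 increases the component count from 2 to 3, so 3 is a cut vertex.
Removing 10 increases the component count from 2 to 5, so 10 is a cut vertex.
By contrast removing 12 leaves 2 components; it is not a cut vertex. No other vertex is a cut vertex either.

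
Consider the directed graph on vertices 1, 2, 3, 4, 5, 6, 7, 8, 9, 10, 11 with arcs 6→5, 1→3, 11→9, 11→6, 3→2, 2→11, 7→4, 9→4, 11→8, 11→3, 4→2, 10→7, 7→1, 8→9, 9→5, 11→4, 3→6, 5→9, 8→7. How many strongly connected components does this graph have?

{1, 2, 3, 4, 5, 6, 7, 8, 9, 11} are all mutually reachable — one SCC of size 10.
{10} is an SCC by itself.
That gives 2 strongly connected components.

2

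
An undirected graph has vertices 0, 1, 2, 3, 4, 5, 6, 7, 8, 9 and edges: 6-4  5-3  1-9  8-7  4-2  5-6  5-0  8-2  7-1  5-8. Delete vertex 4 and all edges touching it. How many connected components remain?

With 4 gone, the remaining components are: {0, 1, 2, 3, 5, 6, 7, 8, 9}.
That is 1 component.

1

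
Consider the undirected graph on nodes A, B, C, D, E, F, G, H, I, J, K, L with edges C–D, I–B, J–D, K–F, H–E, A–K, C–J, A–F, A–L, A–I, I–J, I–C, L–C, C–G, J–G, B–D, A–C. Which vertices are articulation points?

A

Removing A increases the component count from 2 to 3, so A is a cut vertex.
By contrast removing J leaves 2 components; it is not a cut vertex. No other vertex is a cut vertex either.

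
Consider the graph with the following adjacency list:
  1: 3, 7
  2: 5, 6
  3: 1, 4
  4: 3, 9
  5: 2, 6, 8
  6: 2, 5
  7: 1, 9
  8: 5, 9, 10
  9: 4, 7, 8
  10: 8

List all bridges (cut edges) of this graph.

The edges on the cycle 9-7-1-3-4-9 are not bridges since each lies on that cycle.
But removing 8-9 disconnects 8 from 9; removing 10-8 disconnects 10 from 8; removing 5-8 disconnects 5 from 8 — these are bridges.

10-8, 5-8, 8-9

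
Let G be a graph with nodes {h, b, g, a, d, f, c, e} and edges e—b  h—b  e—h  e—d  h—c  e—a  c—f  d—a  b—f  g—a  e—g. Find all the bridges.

The edges on the cycle e-d-a-e are not bridges since each lies on that cycle.
Every edge lies on some cycle, so there are no bridges.

none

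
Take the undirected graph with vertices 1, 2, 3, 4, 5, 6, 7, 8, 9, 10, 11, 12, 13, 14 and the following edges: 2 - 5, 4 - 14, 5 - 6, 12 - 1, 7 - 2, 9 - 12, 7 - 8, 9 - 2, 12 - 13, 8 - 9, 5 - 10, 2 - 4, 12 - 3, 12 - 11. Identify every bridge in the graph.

1-12, 10-5, 11-12, 12-13, 12-3, 12-9, 14-4, 2-4, 2-5, 5-6

The edges on the cycle 7-8-9-2-7 are not bridges since each lies on that cycle.
But removing 12 - 1 disconnects 12 from 1; removing 12 - 3 disconnects 12 from 3; removing 4 - 2 disconnects 4 from 2; removing 9 - 12 disconnects 9 from 12 — these are bridges.
In total 10 edges are bridges.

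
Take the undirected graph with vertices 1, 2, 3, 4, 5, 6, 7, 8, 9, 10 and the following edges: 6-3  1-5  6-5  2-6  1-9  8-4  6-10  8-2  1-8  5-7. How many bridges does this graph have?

5

The edges on the cycle 1-8-2-6-5-1 are not bridges since each lies on that cycle.
But removing 8-4 disconnects 8 from 4; removing 6-10 disconnects 6 from 10; removing 1-9 disconnects 1 from 9; removing 3-6 disconnects 3 from 6 — these are bridges.
In total 5 edges are bridges.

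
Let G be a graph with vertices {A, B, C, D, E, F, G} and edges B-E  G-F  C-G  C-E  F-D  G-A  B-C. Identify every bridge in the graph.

A-G, C-G, D-F, F-G

The edges on the cycle B-C-E-B are not bridges since each lies on that cycle.
But removing G-F disconnects G from F; removing C-G disconnects C from G; removing F-D disconnects F from D; removing G-A disconnects G from A — these are bridges.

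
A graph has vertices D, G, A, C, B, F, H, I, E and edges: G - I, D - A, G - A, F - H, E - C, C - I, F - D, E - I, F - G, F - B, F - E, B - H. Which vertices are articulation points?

Removing F increases the component count from 1 to 2, so F is a cut vertex.
By contrast removing B leaves 1 component; it is not a cut vertex. No other vertex is a cut vertex either.

F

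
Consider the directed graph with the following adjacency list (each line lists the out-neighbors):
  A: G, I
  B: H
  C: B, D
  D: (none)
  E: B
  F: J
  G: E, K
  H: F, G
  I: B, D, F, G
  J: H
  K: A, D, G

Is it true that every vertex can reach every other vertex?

There is no directed path from J to C, so the graph is not strongly connected.

No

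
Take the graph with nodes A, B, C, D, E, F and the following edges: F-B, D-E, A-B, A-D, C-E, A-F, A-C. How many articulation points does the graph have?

Removing A increases the component count from 1 to 2, so A is a cut vertex.
By contrast removing C leaves 1 component; it is not a cut vertex. No other vertex is a cut vertex either.

1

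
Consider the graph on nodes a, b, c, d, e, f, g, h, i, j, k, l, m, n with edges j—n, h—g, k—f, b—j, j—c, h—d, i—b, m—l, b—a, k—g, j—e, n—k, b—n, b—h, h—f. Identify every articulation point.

b, h, j

Removing b increases the component count from 2 to 4, so b is a cut vertex.
Removing h increases the component count from 2 to 3, so h is a cut vertex.
Removing j increases the component count from 2 to 4, so j is a cut vertex.
By contrast removing l leaves 2 components; it is not a cut vertex. No other vertex is a cut vertex either.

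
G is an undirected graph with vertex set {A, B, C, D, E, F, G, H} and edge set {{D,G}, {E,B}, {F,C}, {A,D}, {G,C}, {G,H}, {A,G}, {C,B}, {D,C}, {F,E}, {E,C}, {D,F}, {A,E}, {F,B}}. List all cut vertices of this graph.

Removing G increases the component count from 1 to 2, so G is a cut vertex.
By contrast removing D leaves 1 component; it is not a cut vertex. No other vertex is a cut vertex either.

G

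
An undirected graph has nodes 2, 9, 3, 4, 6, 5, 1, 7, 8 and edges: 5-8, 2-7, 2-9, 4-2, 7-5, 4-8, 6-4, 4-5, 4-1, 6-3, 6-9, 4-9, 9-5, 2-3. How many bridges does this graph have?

1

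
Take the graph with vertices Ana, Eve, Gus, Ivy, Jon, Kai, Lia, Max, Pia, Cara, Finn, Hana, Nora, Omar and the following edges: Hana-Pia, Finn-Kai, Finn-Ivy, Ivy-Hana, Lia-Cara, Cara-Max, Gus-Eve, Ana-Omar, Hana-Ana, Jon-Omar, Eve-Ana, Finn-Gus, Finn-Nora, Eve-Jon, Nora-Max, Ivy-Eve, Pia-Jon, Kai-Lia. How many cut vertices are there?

1

Removing Finn increases the component count from 1 to 2, so Finn is a cut vertex.
By contrast removing Ivy leaves 1 component; it is not a cut vertex. No other vertex is a cut vertex either.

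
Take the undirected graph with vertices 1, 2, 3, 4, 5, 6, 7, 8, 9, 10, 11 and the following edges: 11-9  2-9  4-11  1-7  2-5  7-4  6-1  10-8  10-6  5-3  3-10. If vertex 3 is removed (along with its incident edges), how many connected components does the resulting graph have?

1

With 3 gone, the remaining components are: {1, 2, 4, 5, 6, 7, 8, 9, 10, 11}.
That is 1 component.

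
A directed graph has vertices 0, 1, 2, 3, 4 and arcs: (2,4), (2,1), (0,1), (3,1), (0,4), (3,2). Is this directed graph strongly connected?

No

There is no directed path from 0 to 3, so the graph is not strongly connected.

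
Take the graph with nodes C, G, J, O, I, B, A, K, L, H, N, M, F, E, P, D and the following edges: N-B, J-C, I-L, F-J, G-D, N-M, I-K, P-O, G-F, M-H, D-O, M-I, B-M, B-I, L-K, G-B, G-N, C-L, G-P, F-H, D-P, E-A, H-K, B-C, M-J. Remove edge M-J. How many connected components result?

2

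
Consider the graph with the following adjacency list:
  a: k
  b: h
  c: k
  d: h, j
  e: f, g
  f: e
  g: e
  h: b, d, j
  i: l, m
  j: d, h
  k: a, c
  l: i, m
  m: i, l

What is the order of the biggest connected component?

4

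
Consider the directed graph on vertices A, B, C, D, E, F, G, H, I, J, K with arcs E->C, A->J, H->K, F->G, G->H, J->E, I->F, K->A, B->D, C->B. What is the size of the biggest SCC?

1

{K} is an SCC by itself.
{A} is an SCC by itself.
{C} is an SCC by itself.
{H} is an SCC by itself.
{J} is an SCC by itself.
(and 6 more singleton SCCs)
The largest has 1 vertex.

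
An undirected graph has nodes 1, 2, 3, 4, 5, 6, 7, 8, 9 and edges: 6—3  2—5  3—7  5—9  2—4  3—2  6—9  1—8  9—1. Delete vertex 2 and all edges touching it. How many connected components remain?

With 2 gone, the remaining components are: {4}; {1, 3, 5, 6, 7, 8, 9}.
That is 2 components.

2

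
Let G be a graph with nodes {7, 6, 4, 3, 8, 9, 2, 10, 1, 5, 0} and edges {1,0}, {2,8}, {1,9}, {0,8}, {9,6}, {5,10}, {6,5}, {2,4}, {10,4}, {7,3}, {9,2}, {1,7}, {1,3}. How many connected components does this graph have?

Starting from 0 we can reach 0, 1, 2, 3, 4, 5, 6, 7, 8, 9, 10. That is one component of size 11.
Total: 1 component.

1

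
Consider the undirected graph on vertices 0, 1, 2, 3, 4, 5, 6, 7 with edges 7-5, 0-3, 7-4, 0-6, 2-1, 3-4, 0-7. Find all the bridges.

0-6, 1-2, 5-7

The edges on the cycle 0-3-4-7-0 are not bridges since each lies on that cycle.
But removing 2-1 disconnects 2 from 1; removing 6-0 disconnects 6 from 0; removing 5-7 disconnects 5 from 7 — these are bridges.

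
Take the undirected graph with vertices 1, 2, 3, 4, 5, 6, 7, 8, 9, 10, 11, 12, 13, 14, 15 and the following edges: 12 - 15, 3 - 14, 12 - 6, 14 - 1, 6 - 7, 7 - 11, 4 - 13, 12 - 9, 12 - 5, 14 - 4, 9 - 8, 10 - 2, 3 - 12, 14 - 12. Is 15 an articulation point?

No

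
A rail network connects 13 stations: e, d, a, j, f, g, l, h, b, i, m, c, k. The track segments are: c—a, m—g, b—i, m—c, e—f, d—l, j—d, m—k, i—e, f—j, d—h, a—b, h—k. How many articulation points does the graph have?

2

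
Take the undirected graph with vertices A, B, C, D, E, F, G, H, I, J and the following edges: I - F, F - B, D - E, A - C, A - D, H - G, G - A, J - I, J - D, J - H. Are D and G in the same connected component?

Yes

From D we can reach A, B, C, D, E, F, G, H, I, J, which includes G.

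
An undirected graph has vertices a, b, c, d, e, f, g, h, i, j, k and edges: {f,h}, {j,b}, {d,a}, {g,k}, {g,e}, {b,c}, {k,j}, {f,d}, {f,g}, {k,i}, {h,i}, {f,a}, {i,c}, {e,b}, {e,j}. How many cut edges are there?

0

The edges on the cycle f-d-a-f are not bridges since each lies on that cycle.
Every edge lies on some cycle, so there are no bridges.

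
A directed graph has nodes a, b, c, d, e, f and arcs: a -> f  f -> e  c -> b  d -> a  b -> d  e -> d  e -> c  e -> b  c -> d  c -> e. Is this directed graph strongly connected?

Yes

From f we can reach every vertex (a, b, c, d, e, f), and every vertex can reach f (a, b, c, d, e, f). So the whole graph is one strongly connected component.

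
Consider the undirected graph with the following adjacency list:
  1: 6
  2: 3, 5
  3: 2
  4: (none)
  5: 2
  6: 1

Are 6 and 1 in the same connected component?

Yes

From 6 we can reach 1, 6, which includes 1.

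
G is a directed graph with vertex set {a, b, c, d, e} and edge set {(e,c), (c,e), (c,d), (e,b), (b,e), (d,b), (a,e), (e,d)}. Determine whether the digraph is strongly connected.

No

There is no directed path from c to a, so the graph is not strongly connected.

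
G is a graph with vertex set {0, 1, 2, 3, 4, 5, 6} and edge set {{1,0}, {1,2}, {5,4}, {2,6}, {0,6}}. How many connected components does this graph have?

3

3 is isolated — a component by itself.
Starting from 4 we can reach 4, 5. That is one component of size 2.
Starting from 0 we can reach 0, 1, 2, 6. That is one component of size 4.
Total: 3 components.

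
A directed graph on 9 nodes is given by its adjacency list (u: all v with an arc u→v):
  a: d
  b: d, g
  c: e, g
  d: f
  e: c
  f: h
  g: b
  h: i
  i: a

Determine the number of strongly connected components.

{a, d, f, h, i} are all mutually reachable — one SCC of size 5.
{b, g} are all mutually reachable — one SCC of size 2.
{c, e} are all mutually reachable — one SCC of size 2.
That gives 3 strongly connected components.

3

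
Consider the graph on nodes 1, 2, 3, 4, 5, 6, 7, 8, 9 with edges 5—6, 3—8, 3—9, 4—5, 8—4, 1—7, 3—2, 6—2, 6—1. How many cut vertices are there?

3

Removing 1 increases the component count from 1 to 2, so 1 is a cut vertex.
Removing 3 increases the component count from 1 to 2, so 3 is a cut vertex.
Removing 6 increases the component count from 1 to 2, so 6 is a cut vertex.
By contrast removing 8 leaves 1 component; it is not a cut vertex. No other vertex is a cut vertex either.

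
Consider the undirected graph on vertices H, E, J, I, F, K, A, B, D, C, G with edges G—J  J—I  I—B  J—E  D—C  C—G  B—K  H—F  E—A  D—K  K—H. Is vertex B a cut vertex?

Deleting B leaves 1 component (was 1) (its neighbors I, K remain connected to each other), so B is not a cut vertex.

No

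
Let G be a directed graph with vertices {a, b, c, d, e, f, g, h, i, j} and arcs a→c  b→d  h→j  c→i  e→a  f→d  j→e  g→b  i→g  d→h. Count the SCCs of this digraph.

2

{a, b, c, d, e, g, h, i, j} are all mutually reachable — one SCC of size 9.
{f} is an SCC by itself.
That gives 2 strongly connected components.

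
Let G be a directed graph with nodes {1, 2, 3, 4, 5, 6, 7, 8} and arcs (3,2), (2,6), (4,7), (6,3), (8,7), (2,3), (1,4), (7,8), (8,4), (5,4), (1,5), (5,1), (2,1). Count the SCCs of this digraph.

{2, 3, 6} are all mutually reachable — one SCC of size 3.
{4, 7, 8} are all mutually reachable — one SCC of size 3.
{1, 5} are all mutually reachable — one SCC of size 2.
That gives 3 strongly connected components.

3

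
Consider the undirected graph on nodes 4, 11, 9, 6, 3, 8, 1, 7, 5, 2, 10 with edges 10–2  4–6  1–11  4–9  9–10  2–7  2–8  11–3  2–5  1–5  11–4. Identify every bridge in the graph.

The edges on the cycle 1-11-4-9-10-2-5-1 are not bridges since each lies on that cycle.
But removing 3–11 disconnects 3 from 11; removing 4–6 disconnects 4 from 6; removing 7–2 disconnects 7 from 2; removing 8–2 disconnects 8 from 2 — these are bridges.

11-3, 2-7, 2-8, 4-6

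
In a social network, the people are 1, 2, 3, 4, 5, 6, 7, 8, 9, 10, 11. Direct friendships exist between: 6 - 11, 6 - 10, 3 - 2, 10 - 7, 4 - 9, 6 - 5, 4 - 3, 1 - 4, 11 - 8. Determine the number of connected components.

2

Starting from 1 we can reach 1, 2, 3, 4, 9. That is one component of size 5.
Starting from 5 we can reach 5, 6, 7, 8, 10, 11. That is one component of size 6.
Total: 2 components.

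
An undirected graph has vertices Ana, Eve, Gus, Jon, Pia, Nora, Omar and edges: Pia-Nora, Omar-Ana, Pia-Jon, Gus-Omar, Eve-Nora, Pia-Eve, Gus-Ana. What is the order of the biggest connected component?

Starting from Ana we can reach Ana, Gus, Omar. That is one component of size 3.
Starting from Eve we can reach Eve, Jon, Pia, Nora. That is one component of size 4.
The largest has 4 vertices.

4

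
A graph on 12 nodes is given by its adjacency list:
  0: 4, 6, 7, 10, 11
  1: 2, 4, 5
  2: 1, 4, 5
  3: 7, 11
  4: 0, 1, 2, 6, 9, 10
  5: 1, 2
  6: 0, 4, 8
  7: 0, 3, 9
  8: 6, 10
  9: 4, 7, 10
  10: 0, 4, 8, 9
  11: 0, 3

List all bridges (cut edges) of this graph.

none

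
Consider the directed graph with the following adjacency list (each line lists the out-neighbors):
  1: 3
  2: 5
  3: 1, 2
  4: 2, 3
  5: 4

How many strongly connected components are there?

1

{1, 2, 3, 4, 5} are all mutually reachable — one SCC of size 5.
That gives 1 strongly connected component.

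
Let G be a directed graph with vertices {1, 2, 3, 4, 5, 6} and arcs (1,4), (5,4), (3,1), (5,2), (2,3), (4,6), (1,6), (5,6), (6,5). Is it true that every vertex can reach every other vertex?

Yes

From 5 we can reach every vertex (1, 2, 3, 4, 5, 6), and every vertex can reach 5 (1, 2, 3, 4, 5, 6). So the whole graph is one strongly connected component.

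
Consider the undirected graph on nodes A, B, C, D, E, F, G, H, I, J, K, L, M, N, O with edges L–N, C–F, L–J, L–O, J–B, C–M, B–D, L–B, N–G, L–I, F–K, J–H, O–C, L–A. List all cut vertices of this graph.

B, C, F, J, L, N, O

Removing B increases the component count from 2 to 3, so B is a cut vertex.
Removing C increases the component count from 2 to 4, so C is a cut vertex.
Removing F increases the component count from 2 to 3, so F is a cut vertex.
Likewise J, L, N, O are cut vertices.
By contrast removing K leaves 2 components; it is not a cut vertex. No other vertex is a cut vertex either.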